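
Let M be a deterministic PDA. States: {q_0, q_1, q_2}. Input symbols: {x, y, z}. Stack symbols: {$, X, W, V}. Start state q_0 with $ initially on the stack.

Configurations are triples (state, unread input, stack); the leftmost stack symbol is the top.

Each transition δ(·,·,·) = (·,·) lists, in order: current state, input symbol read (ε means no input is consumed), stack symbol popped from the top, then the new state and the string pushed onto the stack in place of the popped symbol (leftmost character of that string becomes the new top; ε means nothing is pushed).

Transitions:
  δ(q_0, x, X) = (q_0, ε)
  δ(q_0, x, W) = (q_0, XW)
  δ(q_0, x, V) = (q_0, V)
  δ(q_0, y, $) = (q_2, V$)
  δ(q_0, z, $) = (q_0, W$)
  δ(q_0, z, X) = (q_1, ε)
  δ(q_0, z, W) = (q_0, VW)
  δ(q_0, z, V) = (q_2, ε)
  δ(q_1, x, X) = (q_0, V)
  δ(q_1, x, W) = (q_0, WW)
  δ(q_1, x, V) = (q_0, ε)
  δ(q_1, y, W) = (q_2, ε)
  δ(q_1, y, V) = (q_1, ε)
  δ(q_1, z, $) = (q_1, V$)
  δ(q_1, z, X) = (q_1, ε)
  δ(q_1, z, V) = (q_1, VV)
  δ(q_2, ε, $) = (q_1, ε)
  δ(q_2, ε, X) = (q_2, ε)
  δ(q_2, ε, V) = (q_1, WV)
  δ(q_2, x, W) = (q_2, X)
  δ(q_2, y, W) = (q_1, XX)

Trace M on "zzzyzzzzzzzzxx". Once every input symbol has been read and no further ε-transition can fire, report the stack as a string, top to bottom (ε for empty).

(q_0, zzzyzzzzzzzzxx, $)
  read z, top $: go to q_0, push W$ → (q_0, zzyzzzzzzzzxx, W$)
  read z, top W: go to q_0, push VW → (q_0, zyzzzzzzzzxx, VW$)
  read z, top V: go to q_2, push ε → (q_2, yzzzzzzzzxx, W$)
  read y, top W: go to q_1, push XX → (q_1, zzzzzzzzxx, XX$)
  read z, top X: go to q_1, push ε → (q_1, zzzzzzzxx, X$)
  read z, top X: go to q_1, push ε → (q_1, zzzzzzxx, $)
  read z, top $: go to q_1, push V$ → (q_1, zzzzzxx, V$)
  read z, top V: go to q_1, push VV → (q_1, zzzzxx, VV$)
  read z, top V: go to q_1, push VV → (q_1, zzzxx, VVV$)
  read z, top V: go to q_1, push VV → (q_1, zzxx, VVVV$)
  read z, top V: go to q_1, push VV → (q_1, zxx, VVVVV$)
  read z, top V: go to q_1, push VV → (q_1, xx, VVVVVV$)
  read x, top V: go to q_0, push ε → (q_0, x, VVVVV$)
  read x, top V: go to q_0, push V → (q_0, ε, VVVVV$)
All input consumed in state q_0 with stack VVVVV$.

VVVVV$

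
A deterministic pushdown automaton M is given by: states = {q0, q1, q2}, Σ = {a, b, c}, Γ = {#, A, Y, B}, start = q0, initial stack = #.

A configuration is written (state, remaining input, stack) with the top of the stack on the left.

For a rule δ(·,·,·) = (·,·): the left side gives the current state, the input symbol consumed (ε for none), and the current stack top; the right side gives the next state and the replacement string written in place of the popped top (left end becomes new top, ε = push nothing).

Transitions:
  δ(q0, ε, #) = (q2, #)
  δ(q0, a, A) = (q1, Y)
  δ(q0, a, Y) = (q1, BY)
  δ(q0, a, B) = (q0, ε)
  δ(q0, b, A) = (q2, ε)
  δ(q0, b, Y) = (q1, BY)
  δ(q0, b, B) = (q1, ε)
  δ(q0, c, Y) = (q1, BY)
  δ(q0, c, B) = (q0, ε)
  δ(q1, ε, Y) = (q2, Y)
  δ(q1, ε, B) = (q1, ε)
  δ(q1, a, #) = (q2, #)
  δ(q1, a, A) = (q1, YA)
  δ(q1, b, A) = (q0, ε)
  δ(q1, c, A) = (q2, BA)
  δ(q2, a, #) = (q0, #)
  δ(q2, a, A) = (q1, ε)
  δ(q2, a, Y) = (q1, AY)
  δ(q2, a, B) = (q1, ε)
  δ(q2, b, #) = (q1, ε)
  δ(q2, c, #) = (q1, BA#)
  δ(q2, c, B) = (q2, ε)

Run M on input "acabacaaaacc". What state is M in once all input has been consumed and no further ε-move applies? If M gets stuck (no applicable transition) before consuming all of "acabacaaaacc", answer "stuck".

stuck

(q0, acabacaaaacc, #)
  ε-move, top #: go to q2, push # → (q2, acabacaaaacc, #)
  read a, top #: go to q0, push # → (q0, cabacaaaacc, #)
  ε-move, top #: go to q2, push # → (q2, cabacaaaacc, #)
  read c, top #: go to q1, push BA# → (q1, abacaaaacc, BA#)
  ε-move, top B: go to q1, push ε → (q1, abacaaaacc, A#)
  read a, top A: go to q1, push YA → (q1, bacaaaacc, YA#)
  ε-move, top Y: go to q2, push Y → (q2, bacaaaacc, YA#)
No transition for (q2, b, top Y); M blocks with input bacaaaacc remaining.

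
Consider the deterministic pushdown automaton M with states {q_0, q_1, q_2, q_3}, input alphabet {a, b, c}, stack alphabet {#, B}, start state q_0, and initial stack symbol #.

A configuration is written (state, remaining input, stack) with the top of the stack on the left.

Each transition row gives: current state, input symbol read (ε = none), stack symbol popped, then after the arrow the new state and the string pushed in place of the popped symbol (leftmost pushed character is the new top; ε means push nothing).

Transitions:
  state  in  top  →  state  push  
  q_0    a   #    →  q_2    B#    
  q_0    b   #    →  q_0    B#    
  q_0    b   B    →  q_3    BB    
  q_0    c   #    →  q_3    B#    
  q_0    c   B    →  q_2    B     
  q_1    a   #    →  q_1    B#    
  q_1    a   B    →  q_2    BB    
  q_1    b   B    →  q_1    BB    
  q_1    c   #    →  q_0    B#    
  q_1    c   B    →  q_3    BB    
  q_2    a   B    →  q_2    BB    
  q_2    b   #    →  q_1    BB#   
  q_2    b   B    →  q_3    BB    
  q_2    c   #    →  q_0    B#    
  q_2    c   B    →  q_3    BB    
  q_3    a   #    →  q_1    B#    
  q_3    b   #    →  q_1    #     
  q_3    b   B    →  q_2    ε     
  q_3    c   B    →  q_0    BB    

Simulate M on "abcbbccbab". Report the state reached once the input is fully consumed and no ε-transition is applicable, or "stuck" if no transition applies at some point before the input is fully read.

(q_0, abcbbccbab, #)
  read a, top #: go to q_2, push B# → (q_2, bcbbccbab, B#)
  read b, top B: go to q_3, push BB → (q_3, cbbccbab, BB#)
  read c, top B: go to q_0, push BB → (q_0, bbccbab, BBB#)
  read b, top B: go to q_3, push BB → (q_3, bccbab, BBBB#)
  read b, top B: go to q_2, push ε → (q_2, ccbab, BBB#)
  read c, top B: go to q_3, push BB → (q_3, cbab, BBBB#)
  read c, top B: go to q_0, push BB → (q_0, bab, BBBBB#)
  read b, top B: go to q_3, push BB → (q_3, ab, BBBBBB#)
No transition for (q_3, a, top B); M blocks with input ab remaining.

stuck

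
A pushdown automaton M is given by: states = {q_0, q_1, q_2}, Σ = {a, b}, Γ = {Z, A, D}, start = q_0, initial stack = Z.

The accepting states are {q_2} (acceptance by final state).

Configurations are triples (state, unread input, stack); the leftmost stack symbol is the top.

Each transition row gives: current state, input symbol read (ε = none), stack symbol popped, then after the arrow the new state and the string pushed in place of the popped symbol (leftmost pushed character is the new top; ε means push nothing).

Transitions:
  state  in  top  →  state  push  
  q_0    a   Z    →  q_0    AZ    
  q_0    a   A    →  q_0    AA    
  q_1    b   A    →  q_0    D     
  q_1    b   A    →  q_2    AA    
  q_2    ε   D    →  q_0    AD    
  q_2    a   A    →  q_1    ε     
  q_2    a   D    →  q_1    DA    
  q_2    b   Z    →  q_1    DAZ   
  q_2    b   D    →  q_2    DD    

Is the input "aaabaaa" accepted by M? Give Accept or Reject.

No computation consumes all input and reaches a final state.

Reject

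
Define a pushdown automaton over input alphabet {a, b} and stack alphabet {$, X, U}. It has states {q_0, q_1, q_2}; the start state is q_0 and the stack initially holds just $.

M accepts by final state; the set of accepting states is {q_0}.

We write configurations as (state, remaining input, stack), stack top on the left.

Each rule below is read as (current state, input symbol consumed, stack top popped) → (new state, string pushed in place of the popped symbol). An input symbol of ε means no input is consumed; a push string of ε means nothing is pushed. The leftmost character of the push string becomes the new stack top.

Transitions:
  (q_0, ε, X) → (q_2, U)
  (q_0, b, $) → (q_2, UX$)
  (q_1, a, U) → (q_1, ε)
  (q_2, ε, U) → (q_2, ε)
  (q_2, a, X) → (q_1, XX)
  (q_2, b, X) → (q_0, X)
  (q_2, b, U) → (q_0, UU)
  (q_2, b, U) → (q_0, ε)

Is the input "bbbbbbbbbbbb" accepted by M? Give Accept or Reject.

One accepting computation: (q_0, bbbbbbbbbbbb, $) ⊢ (q_2, bbbbbbbbbbb, UX$) ⊢ (q_0, bbbbbbbbbb, X$) ⊢ (q_2, bbbbbbbbbb, U$) ⊢ (q_0, bbbbbbbbb, $) ⊢ (q_2, bbbbbbbb, UX$) ⊢ (q_0, bbbbbbb, X$) ⊢ (q_2, bbbbbbb, U$) ⊢ (q_0, bbbbbb, $) ⊢ (q_2, bbbbb, UX$) ⊢ (q_0, bbbb, X$) ⊢ (q_2, bbbb, U$) ⊢ (q_0, bbb, $) ⊢ (q_2, bb, UX$) ⊢ (q_0, b, X$) ⊢ (q_2, b, U$) ⊢ (q_0, ε, UU$)
All input consumed and state q_0 ∈ F.

Accept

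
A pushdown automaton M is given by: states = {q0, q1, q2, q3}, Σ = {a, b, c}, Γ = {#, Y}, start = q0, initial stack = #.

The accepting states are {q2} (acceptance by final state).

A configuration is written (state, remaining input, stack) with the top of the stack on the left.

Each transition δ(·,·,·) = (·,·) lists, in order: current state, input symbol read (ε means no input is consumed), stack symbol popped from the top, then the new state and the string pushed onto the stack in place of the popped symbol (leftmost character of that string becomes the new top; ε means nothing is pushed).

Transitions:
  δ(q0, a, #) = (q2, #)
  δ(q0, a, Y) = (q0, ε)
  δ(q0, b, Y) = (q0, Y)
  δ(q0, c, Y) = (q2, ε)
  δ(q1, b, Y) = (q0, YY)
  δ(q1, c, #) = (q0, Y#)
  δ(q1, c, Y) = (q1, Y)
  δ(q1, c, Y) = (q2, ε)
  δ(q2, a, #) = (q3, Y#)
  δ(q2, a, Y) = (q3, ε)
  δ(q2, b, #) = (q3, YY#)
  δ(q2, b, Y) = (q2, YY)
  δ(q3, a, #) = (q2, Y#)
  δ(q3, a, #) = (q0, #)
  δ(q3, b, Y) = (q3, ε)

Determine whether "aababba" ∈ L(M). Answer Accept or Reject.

No computation consumes all input and reaches a final state.

Reject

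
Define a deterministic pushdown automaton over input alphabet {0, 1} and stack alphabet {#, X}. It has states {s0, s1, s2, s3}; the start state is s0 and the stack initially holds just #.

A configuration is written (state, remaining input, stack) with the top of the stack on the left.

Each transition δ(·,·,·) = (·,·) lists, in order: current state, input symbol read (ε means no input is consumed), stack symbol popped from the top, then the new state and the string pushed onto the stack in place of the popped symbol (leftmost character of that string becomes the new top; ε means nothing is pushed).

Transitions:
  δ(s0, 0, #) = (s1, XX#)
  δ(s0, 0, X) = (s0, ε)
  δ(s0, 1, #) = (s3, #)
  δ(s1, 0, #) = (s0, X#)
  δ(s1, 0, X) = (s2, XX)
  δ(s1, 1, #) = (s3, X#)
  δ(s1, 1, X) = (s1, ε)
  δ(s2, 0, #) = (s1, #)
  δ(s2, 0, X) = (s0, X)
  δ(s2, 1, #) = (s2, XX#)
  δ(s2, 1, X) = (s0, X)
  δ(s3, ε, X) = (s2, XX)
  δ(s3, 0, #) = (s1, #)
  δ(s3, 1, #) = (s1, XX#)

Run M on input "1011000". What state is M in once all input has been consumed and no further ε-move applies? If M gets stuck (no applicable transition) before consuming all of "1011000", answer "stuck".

s1

(s0, 1011000, #) ⊢ (s3, 011000, #) ⊢ (s1, 11000, #) ⊢ (s3, 1000, X#) ⊢ (s2, 1000, XX#) ⊢ (s0, 000, XX#) ⊢ (s0, 00, X#) ⊢ (s0, 0, #) ⊢ (s1, ε, XX#)
All input consumed; M is in state s1.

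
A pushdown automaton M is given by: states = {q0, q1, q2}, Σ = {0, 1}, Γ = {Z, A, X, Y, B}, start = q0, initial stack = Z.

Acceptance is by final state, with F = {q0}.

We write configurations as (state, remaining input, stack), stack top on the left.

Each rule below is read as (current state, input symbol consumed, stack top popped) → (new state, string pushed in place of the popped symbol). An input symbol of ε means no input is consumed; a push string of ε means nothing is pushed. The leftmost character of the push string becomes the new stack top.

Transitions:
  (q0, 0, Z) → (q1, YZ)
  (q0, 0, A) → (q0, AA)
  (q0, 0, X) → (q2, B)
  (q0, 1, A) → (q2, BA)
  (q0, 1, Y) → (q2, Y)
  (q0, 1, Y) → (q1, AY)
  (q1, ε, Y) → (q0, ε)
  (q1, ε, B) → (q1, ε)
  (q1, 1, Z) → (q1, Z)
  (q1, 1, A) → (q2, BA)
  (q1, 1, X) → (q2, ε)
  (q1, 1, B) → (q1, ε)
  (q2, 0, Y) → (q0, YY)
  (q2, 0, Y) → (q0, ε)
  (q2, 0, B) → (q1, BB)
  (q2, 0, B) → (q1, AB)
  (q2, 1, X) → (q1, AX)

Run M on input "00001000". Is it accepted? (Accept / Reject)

No computation consumes all input and reaches a final state.

Reject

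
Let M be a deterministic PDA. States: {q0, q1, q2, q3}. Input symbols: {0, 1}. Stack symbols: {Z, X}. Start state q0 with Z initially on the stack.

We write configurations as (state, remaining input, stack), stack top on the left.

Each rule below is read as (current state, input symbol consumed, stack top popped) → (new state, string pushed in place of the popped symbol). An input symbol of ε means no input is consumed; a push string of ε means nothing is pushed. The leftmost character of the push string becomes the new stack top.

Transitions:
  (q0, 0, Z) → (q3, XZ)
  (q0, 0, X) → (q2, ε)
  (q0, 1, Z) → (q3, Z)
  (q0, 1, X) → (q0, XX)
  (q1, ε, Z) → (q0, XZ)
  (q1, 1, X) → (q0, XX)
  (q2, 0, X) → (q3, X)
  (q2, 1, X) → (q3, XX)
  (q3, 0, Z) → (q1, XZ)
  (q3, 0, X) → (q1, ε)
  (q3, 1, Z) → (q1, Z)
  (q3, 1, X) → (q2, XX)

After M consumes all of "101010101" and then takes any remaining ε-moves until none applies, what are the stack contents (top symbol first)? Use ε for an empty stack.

(q0, 101010101, Z) ⊢ (q3, 01010101, Z) ⊢ (q1, 1010101, XZ) ⊢ (q0, 010101, XXZ) ⊢ (q2, 10101, XZ) ⊢ (q3, 0101, XXZ) ⊢ (q1, 101, XZ) ⊢ (q0, 01, XXZ) ⊢ (q2, 1, XZ) ⊢ (q3, ε, XXZ)
All input consumed in state q3 with stack XXZ.

XXZ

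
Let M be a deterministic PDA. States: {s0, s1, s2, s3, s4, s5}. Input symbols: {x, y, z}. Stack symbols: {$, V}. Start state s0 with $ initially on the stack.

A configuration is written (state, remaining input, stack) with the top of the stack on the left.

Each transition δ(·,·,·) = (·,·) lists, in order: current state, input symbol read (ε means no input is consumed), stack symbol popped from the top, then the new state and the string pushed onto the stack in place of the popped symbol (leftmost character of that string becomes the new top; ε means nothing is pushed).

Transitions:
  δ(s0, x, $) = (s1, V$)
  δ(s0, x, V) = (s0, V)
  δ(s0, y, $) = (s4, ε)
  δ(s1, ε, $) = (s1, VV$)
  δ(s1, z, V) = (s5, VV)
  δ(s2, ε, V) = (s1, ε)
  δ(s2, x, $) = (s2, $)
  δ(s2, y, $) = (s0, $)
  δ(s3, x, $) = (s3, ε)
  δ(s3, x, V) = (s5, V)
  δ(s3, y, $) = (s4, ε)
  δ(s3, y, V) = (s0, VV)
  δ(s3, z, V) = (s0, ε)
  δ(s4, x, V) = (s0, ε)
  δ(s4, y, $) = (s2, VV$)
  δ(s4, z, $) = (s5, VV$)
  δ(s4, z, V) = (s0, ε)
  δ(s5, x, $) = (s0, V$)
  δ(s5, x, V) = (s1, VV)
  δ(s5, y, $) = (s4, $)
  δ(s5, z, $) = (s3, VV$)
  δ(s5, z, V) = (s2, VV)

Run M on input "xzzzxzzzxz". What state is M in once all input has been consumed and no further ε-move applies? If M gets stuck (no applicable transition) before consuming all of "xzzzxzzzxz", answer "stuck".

(s0, xzzzxzzzxz, $)
  read x, top $: go to s1, push V$ → (s1, zzzxzzzxz, V$)
  read z, top V: go to s5, push VV → (s5, zzxzzzxz, VV$)
  read z, top V: go to s2, push VV → (s2, zxzzzxz, VVV$)
  ε-move, top V: go to s1, push ε → (s1, zxzzzxz, VV$)
  read z, top V: go to s5, push VV → (s5, xzzzxz, VVV$)
  read x, top V: go to s1, push VV → (s1, zzzxz, VVVV$)
  read z, top V: go to s5, push VV → (s5, zzxz, VVVVV$)
  read z, top V: go to s2, push VV → (s2, zxz, VVVVVV$)
  ε-move, top V: go to s1, push ε → (s1, zxz, VVVVV$)
  read z, top V: go to s5, push VV → (s5, xz, VVVVVV$)
  read x, top V: go to s1, push VV → (s1, z, VVVVVVV$)
  read z, top V: go to s5, push VV → (s5, ε, VVVVVVVV$)
All input consumed; M is in state s5.

s5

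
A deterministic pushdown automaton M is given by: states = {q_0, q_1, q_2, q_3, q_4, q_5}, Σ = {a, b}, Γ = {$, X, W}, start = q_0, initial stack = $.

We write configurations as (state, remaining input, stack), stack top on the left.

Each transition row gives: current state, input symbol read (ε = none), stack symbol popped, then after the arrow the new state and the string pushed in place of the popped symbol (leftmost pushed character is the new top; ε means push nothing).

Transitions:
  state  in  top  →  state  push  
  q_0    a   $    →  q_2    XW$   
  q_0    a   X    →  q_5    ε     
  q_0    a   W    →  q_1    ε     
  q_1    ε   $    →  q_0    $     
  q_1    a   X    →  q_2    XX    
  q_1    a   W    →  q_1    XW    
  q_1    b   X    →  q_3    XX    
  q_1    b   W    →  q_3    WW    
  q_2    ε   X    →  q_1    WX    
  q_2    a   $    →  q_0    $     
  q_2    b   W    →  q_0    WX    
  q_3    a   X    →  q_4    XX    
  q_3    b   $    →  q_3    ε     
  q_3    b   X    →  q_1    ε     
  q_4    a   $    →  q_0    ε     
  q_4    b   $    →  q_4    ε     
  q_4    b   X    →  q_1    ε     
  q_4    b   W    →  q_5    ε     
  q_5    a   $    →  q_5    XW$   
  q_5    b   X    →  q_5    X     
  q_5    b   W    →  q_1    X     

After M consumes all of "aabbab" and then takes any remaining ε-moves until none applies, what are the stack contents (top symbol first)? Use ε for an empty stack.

WWXXWXW$

(q_0, aabbab, $)
  read a, top $: go to q_2, push XW$ → (q_2, abbab, XW$)
  ε-move, top X: go to q_1, push WX → (q_1, abbab, WXW$)
  read a, top W: go to q_1, push XW → (q_1, bbab, XWXW$)
  read b, top X: go to q_3, push XX → (q_3, bab, XXWXW$)
  read b, top X: go to q_1, push ε → (q_1, ab, XWXW$)
  read a, top X: go to q_2, push XX → (q_2, b, XXWXW$)
  ε-move, top X: go to q_1, push WX → (q_1, b, WXXWXW$)
  read b, top W: go to q_3, push WW → (q_3, ε, WWXXWXW$)
All input consumed in state q_3 with stack WWXXWXW$.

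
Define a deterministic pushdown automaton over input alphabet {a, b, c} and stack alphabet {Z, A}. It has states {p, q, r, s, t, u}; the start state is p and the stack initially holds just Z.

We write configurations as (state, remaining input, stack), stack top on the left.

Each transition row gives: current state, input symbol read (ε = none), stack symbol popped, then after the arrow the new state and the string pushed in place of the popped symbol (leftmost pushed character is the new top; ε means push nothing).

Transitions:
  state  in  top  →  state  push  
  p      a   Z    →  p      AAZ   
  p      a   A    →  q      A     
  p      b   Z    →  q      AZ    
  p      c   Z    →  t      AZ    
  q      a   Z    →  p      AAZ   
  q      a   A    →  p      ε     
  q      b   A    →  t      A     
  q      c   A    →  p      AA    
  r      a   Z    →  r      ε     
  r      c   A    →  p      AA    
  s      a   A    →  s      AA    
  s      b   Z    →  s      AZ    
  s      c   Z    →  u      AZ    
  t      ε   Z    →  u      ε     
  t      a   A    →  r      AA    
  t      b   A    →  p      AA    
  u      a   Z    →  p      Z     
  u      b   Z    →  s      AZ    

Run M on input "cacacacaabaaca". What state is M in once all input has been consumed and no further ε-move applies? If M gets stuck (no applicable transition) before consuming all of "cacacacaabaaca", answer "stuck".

(p, cacacacaabaaca, Z)
  read c, top Z: go to t, push AZ → (t, acacacaabaaca, AZ)
  read a, top A: go to r, push AA → (r, cacacaabaaca, AAZ)
  read c, top A: go to p, push AA → (p, acacaabaaca, AAAZ)
  read a, top A: go to q, push A → (q, cacaabaaca, AAAZ)
  read c, top A: go to p, push AA → (p, acaabaaca, AAAAZ)
  read a, top A: go to q, push A → (q, caabaaca, AAAAZ)
  read c, top A: go to p, push AA → (p, aabaaca, AAAAAZ)
  read a, top A: go to q, push A → (q, abaaca, AAAAAZ)
  read a, top A: go to p, push ε → (p, baaca, AAAAZ)
No transition for (p, b, top A); M blocks with input baaca remaining.

stuck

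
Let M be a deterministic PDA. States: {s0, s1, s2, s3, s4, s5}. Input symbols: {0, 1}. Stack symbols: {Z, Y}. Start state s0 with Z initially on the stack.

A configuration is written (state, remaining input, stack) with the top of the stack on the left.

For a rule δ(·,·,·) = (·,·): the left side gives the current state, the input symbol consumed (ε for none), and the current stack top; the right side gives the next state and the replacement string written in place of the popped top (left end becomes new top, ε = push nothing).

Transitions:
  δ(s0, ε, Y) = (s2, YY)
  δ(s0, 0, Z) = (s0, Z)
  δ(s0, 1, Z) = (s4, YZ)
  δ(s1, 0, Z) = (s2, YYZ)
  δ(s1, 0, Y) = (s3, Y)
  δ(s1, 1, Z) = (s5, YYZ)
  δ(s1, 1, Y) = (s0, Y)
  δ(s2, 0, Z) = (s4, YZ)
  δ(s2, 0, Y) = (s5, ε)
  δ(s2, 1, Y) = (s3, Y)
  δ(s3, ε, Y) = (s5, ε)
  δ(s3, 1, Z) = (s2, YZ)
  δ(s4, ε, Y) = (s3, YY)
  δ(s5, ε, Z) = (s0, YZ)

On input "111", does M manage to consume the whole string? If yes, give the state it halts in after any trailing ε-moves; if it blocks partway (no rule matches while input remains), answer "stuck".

(s0, 111, Z) ⊢ (s4, 11, YZ) ⊢ (s3, 11, YYZ) ⊢ (s5, 11, YZ)
No transition for (s5, 1, top Y); M blocks with input 11 remaining.

stuck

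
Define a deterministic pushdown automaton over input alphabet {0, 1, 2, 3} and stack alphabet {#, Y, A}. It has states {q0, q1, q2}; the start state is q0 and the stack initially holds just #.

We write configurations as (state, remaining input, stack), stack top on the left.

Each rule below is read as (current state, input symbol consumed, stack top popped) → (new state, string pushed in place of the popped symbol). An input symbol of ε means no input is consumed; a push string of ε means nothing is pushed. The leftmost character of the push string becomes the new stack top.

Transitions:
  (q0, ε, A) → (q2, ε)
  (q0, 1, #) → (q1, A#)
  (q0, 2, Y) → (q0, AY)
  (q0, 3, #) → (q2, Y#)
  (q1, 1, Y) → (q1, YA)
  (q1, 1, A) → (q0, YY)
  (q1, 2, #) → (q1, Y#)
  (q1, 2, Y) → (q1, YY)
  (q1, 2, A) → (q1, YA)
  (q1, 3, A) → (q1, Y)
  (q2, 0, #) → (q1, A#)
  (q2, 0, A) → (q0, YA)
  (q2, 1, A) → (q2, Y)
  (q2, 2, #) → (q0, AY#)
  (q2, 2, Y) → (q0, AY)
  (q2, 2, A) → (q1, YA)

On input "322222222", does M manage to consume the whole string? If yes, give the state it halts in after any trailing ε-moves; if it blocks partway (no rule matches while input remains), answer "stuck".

(q0, 322222222, #)
  read 3, top #: go to q2, push Y# → (q2, 22222222, Y#)
  read 2, top Y: go to q0, push AY → (q0, 2222222, AY#)
  ε-move, top A: go to q2, push ε → (q2, 2222222, Y#)
  read 2, top Y: go to q0, push AY → (q0, 222222, AY#)
  ε-move, top A: go to q2, push ε → (q2, 222222, Y#)
  read 2, top Y: go to q0, push AY → (q0, 22222, AY#)
  ε-move, top A: go to q2, push ε → (q2, 22222, Y#)
  read 2, top Y: go to q0, push AY → (q0, 2222, AY#)
  ε-move, top A: go to q2, push ε → (q2, 2222, Y#)
  read 2, top Y: go to q0, push AY → (q0, 222, AY#)
  ε-move, top A: go to q2, push ε → (q2, 222, Y#)
  read 2, top Y: go to q0, push AY → (q0, 22, AY#)
  ε-move, top A: go to q2, push ε → (q2, 22, Y#)
  read 2, top Y: go to q0, push AY → (q0, 2, AY#)
  ε-move, top A: go to q2, push ε → (q2, 2, Y#)
  read 2, top Y: go to q0, push AY → (q0, ε, AY#)
  ε-move, top A: go to q2, push ε → (q2, ε, Y#)
All input consumed; M is in state q2.

q2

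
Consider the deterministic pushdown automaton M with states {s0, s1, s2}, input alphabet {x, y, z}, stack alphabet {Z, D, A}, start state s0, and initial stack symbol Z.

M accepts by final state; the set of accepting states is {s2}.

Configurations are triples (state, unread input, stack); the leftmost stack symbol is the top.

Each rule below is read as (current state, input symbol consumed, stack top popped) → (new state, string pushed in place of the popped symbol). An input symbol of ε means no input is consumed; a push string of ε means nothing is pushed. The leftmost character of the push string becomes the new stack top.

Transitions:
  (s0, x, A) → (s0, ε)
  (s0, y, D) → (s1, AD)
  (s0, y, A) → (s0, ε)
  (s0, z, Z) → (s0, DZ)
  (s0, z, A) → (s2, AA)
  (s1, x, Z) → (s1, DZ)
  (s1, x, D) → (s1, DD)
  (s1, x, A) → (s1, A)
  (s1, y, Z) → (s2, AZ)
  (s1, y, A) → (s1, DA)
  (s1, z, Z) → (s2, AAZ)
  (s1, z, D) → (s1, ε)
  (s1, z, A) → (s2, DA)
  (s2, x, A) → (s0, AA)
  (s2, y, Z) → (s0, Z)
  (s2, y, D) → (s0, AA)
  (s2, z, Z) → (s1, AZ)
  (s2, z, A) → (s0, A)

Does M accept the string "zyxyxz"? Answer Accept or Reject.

Reject

(s0, zyxyxz, Z) ⊢ (s0, yxyxz, DZ) ⊢ (s1, xyxz, ADZ) ⊢ (s1, yxz, ADZ) ⊢ (s1, xz, DADZ) ⊢ (s1, z, DDADZ) ⊢ (s1, ε, DADZ)
All input consumed; state s1 ∉ F and no further ε-move applies.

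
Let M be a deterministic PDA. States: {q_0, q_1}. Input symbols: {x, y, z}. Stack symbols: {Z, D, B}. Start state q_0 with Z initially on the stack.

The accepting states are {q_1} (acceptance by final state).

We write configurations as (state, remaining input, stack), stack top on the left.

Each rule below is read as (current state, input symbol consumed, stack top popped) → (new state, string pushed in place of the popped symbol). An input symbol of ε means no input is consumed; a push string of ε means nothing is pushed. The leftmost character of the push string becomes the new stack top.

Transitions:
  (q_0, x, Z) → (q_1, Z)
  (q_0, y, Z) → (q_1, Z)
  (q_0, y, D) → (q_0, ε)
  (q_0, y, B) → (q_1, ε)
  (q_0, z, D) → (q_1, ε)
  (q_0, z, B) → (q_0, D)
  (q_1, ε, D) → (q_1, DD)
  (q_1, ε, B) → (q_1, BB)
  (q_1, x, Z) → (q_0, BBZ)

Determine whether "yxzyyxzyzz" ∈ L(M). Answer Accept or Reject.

(q_0, yxzyyxzyzz, Z)
  read y, top Z: go to q_1, push Z → (q_1, xzyyxzyzz, Z)
  read x, top Z: go to q_0, push BBZ → (q_0, zyyxzyzz, BBZ)
  read z, top B: go to q_0, push D → (q_0, yyxzyzz, DBZ)
  read y, top D: go to q_0, push ε → (q_0, yxzyzz, BZ)
  read y, top B: go to q_1, push ε → (q_1, xzyzz, Z)
  read x, top Z: go to q_0, push BBZ → (q_0, zyzz, BBZ)
  read z, top B: go to q_0, push D → (q_0, yzz, DBZ)
  read y, top D: go to q_0, push ε → (q_0, zz, BZ)
  read z, top B: go to q_0, push D → (q_0, z, DZ)
  read z, top D: go to q_1, push ε → (q_1, ε, Z)
All input consumed; state q_1 ∈ F.

Accept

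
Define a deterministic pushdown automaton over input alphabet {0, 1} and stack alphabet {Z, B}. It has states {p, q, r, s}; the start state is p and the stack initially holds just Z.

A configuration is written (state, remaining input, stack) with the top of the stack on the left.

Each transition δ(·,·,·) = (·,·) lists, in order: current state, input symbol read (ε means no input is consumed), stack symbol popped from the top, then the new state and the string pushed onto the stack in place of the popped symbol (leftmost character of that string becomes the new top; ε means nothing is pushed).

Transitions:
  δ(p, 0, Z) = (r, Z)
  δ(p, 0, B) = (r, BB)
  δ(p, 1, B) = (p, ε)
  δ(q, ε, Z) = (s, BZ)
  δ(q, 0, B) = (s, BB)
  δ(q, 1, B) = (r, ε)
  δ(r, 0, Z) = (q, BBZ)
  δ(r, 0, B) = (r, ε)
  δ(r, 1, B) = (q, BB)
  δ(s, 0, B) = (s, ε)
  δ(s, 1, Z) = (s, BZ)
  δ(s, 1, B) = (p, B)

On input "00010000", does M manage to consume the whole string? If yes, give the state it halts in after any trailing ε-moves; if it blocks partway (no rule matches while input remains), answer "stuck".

(p, 00010000, Z) ⊢ (r, 0010000, Z) ⊢ (q, 010000, BBZ) ⊢ (s, 10000, BBBZ) ⊢ (p, 0000, BBBZ) ⊢ (r, 000, BBBBZ) ⊢ (r, 00, BBBZ) ⊢ (r, 0, BBZ) ⊢ (r, ε, BZ)
All input consumed; M is in state r.

r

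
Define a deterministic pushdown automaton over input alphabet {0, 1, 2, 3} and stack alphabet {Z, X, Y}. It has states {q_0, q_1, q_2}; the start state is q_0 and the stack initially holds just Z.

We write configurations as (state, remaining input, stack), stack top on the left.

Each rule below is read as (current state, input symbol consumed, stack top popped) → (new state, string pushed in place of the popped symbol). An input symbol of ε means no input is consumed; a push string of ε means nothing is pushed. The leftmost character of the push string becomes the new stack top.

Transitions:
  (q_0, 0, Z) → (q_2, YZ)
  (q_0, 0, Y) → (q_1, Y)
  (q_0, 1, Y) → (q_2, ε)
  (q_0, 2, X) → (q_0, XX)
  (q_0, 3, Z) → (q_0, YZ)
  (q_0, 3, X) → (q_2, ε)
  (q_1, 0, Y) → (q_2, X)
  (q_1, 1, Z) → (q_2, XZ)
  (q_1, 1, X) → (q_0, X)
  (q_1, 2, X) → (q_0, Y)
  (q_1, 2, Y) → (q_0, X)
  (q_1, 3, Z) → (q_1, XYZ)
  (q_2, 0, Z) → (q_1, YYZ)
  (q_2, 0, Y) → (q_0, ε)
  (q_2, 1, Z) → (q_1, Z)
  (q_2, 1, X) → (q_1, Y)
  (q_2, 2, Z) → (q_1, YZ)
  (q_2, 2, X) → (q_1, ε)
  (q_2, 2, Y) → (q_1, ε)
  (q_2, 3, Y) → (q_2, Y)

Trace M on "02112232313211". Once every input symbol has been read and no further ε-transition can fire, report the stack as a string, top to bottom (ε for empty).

YZ

(q_0, 02112232313211, Z)
  read 0, top Z: go to q_2, push YZ → (q_2, 2112232313211, YZ)
  read 2, top Y: go to q_1, push ε → (q_1, 112232313211, Z)
  read 1, top Z: go to q_2, push XZ → (q_2, 12232313211, XZ)
  read 1, top X: go to q_1, push Y → (q_1, 2232313211, YZ)
  read 2, top Y: go to q_0, push X → (q_0, 232313211, XZ)
  read 2, top X: go to q_0, push XX → (q_0, 32313211, XXZ)
  read 3, top X: go to q_2, push ε → (q_2, 2313211, XZ)
  read 2, top X: go to q_1, push ε → (q_1, 313211, Z)
  read 3, top Z: go to q_1, push XYZ → (q_1, 13211, XYZ)
  read 1, top X: go to q_0, push X → (q_0, 3211, XYZ)
  read 3, top X: go to q_2, push ε → (q_2, 211, YZ)
  read 2, top Y: go to q_1, push ε → (q_1, 11, Z)
  read 1, top Z: go to q_2, push XZ → (q_2, 1, XZ)
  read 1, top X: go to q_1, push Y → (q_1, ε, YZ)
All input consumed in state q_1 with stack YZ.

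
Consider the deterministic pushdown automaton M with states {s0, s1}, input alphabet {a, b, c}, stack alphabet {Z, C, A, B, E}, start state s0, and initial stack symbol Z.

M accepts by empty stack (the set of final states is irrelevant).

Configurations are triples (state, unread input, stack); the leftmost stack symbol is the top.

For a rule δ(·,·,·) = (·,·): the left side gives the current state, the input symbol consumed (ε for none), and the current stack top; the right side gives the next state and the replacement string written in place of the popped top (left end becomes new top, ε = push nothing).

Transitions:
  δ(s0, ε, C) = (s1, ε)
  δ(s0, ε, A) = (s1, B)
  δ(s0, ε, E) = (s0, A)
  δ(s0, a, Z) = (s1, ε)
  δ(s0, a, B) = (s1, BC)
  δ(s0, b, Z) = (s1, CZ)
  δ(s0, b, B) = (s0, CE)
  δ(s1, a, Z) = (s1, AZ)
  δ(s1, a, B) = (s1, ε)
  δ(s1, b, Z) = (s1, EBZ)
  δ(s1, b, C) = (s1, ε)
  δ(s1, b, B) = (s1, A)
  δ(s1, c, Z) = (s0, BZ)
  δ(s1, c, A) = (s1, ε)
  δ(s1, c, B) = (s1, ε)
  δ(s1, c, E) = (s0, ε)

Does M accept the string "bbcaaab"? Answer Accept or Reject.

Reject

(s0, bbcaaab, Z)
  read b, top Z: go to s1, push CZ → (s1, bcaaab, CZ)
  read b, top C: go to s1, push ε → (s1, caaab, Z)
  read c, top Z: go to s0, push BZ → (s0, aaab, BZ)
  read a, top B: go to s1, push BC → (s1, aab, BCZ)
  read a, top B: go to s1, push ε → (s1, ab, CZ)
No transition applies at (s1, ab, CZ); input not fully consumed.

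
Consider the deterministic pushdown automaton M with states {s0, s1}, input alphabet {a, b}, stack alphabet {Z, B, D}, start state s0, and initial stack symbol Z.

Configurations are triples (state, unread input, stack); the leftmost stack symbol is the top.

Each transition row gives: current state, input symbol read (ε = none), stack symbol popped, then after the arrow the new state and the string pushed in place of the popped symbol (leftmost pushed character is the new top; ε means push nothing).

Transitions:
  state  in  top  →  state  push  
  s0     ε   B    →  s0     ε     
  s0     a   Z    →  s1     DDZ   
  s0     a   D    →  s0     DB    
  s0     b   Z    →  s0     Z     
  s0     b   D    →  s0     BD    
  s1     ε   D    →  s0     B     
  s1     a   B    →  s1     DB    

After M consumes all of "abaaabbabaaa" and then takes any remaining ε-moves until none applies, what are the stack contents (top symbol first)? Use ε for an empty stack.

DBBBBBBBZ

(s0, abaaabbabaaa, Z) ⊢ (s1, baaabbabaaa, DDZ) ⊢ (s0, baaabbabaaa, BDZ) ⊢ (s0, baaabbabaaa, DZ) ⊢ (s0, aaabbabaaa, BDZ) ⊢ (s0, aaabbabaaa, DZ) ⊢ (s0, aabbabaaa, DBZ) ⊢ (s0, abbabaaa, DBBZ) ⊢ (s0, bbabaaa, DBBBZ) ⊢ (s0, babaaa, BDBBBZ) ⊢ (s0, babaaa, DBBBZ) ⊢ (s0, abaaa, BDBBBZ) ⊢ (s0, abaaa, DBBBZ) ⊢ (s0, baaa, DBBBBZ) ⊢ (s0, aaa, BDBBBBZ) ⊢ (s0, aaa, DBBBBZ) ⊢ (s0, aa, DBBBBBZ) ⊢ (s0, a, DBBBBBBZ) ⊢ (s0, ε, DBBBBBBBZ)
All input consumed in state s0 with stack DBBBBBBBZ.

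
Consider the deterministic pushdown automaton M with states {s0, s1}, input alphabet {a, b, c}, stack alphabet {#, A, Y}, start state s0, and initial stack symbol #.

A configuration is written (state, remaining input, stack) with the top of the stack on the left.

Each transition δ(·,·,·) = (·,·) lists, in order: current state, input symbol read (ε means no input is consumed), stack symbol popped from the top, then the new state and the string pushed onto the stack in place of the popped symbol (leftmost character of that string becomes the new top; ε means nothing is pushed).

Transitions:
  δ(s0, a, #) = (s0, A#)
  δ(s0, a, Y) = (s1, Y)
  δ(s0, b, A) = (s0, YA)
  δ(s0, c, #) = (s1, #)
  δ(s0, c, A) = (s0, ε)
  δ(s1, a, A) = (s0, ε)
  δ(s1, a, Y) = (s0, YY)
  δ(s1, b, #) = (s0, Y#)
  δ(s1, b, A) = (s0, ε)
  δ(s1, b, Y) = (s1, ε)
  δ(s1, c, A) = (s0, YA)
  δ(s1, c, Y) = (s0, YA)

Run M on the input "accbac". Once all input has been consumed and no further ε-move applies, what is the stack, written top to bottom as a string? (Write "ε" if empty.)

YA#

(s0, accbac, #) ⊢ (s0, ccbac, A#) ⊢ (s0, cbac, #) ⊢ (s1, bac, #) ⊢ (s0, ac, Y#) ⊢ (s1, c, Y#) ⊢ (s0, ε, YA#)
All input consumed in state s0 with stack YA#.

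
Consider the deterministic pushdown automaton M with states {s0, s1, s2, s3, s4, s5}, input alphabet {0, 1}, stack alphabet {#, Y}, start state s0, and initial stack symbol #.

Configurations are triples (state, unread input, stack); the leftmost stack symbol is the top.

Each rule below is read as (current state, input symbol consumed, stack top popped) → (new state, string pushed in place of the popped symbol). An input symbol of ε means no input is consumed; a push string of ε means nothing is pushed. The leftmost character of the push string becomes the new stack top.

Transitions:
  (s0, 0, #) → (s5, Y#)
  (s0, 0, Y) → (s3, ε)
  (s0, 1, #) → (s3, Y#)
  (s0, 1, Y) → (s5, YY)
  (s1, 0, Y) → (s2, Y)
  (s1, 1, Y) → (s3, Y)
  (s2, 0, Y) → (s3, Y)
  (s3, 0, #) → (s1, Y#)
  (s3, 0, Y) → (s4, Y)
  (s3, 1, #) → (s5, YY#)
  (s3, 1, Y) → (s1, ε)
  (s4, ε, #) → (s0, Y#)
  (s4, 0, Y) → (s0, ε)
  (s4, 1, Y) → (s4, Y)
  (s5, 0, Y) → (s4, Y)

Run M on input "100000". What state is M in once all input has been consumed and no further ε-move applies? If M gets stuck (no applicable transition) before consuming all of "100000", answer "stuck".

s0

(s0, 100000, #)
  read 1, top #: go to s3, push Y# → (s3, 00000, Y#)
  read 0, top Y: go to s4, push Y → (s4, 0000, Y#)
  read 0, top Y: go to s0, push ε → (s0, 000, #)
  read 0, top #: go to s5, push Y# → (s5, 00, Y#)
  read 0, top Y: go to s4, push Y → (s4, 0, Y#)
  read 0, top Y: go to s0, push ε → (s0, ε, #)
All input consumed; M is in state s0.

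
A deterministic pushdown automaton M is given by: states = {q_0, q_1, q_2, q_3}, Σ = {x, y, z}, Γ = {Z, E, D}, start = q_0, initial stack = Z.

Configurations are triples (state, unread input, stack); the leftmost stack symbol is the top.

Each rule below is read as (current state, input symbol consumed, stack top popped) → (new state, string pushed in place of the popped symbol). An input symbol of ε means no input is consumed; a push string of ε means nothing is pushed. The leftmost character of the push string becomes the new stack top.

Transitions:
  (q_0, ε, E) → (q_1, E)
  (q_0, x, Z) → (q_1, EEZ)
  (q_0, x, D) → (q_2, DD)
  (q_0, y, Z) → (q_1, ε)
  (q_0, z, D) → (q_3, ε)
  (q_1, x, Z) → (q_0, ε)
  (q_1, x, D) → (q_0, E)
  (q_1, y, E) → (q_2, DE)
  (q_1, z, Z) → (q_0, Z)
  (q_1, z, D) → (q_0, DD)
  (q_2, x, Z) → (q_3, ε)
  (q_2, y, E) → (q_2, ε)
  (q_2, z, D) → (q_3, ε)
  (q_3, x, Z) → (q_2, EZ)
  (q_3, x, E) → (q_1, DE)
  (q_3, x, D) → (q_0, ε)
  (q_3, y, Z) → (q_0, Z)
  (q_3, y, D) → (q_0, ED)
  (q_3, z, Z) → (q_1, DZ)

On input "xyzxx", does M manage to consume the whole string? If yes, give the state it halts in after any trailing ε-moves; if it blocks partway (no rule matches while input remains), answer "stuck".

q_1

(q_0, xyzxx, Z)
  read x, top Z: go to q_1, push EEZ → (q_1, yzxx, EEZ)
  read y, top E: go to q_2, push DE → (q_2, zxx, DEEZ)
  read z, top D: go to q_3, push ε → (q_3, xx, EEZ)
  read x, top E: go to q_1, push DE → (q_1, x, DEEZ)
  read x, top D: go to q_0, push E → (q_0, ε, EEEZ)
  ε-move, top E: go to q_1, push E → (q_1, ε, EEEZ)
All input consumed; M is in state q_1.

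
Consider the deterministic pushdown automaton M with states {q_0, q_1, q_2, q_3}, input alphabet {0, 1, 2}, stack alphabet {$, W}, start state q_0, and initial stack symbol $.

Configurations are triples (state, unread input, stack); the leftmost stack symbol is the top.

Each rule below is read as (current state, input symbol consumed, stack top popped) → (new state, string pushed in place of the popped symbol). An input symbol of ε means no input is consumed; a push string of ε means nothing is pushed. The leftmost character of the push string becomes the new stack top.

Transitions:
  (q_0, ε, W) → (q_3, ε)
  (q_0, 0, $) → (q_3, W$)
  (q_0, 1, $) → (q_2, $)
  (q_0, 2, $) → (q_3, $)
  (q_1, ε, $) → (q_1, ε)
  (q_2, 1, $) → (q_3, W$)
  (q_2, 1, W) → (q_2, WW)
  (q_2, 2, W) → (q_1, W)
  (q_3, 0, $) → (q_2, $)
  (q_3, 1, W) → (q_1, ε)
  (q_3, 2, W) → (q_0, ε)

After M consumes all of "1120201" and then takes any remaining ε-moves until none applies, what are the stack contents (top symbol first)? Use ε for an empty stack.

ε

(q_0, 1120201, $)
  read 1, top $: go to q_2, push $ → (q_2, 120201, $)
  read 1, top $: go to q_3, push W$ → (q_3, 20201, W$)
  read 2, top W: go to q_0, push ε → (q_0, 0201, $)
  read 0, top $: go to q_3, push W$ → (q_3, 201, W$)
  read 2, top W: go to q_0, push ε → (q_0, 01, $)
  read 0, top $: go to q_3, push W$ → (q_3, 1, W$)
  read 1, top W: go to q_1, push ε → (q_1, ε, $)
  ε-move, top $: go to q_1, push ε → (q_1, ε, ε)
All input consumed in state q_1 with stack ε.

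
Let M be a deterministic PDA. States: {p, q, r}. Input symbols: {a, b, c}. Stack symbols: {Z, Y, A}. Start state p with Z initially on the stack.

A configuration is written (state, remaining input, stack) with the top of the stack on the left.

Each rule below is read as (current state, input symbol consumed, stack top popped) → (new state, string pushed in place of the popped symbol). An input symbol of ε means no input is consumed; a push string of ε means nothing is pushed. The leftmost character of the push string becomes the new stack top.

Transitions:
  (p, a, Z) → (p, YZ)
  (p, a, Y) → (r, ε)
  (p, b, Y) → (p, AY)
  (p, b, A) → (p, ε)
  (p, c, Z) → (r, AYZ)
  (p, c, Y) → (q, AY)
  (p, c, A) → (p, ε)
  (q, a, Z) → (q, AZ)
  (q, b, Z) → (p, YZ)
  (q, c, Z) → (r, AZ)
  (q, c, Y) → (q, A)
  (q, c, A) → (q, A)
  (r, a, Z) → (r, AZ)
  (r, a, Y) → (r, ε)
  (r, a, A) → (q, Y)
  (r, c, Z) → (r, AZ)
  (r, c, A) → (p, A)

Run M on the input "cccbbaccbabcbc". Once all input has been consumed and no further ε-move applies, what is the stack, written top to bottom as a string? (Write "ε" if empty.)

(p, cccbbaccbabcbc, Z)
  read c, top Z: go to r, push AYZ → (r, ccbbaccbabcbc, AYZ)
  read c, top A: go to p, push A → (p, cbbaccbabcbc, AYZ)
  read c, top A: go to p, push ε → (p, bbaccbabcbc, YZ)
  read b, top Y: go to p, push AY → (p, baccbabcbc, AYZ)
  read b, top A: go to p, push ε → (p, accbabcbc, YZ)
  read a, top Y: go to r, push ε → (r, ccbabcbc, Z)
  read c, top Z: go to r, push AZ → (r, cbabcbc, AZ)
  read c, top A: go to p, push A → (p, babcbc, AZ)
  read b, top A: go to p, push ε → (p, abcbc, Z)
  read a, top Z: go to p, push YZ → (p, bcbc, YZ)
  read b, top Y: go to p, push AY → (p, cbc, AYZ)
  read c, top A: go to p, push ε → (p, bc, YZ)
  read b, top Y: go to p, push AY → (p, c, AYZ)
  read c, top A: go to p, push ε → (p, ε, YZ)
All input consumed in state p with stack YZ.

YZ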